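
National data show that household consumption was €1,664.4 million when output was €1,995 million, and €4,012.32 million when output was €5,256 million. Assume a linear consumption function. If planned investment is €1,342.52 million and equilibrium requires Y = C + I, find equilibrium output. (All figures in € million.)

Y = 5609

MPC = (4012.32 − 1664.4)/(5256 − 1995) = 2347.92/3261 = 0.72
a = 1664.4 − 0.72(1995) = 228
Equilibrium: Y = 228 + 0.72Y + 1342.52
0.28Y = 1570.52, so Y = 1570.52/0.28 = 5609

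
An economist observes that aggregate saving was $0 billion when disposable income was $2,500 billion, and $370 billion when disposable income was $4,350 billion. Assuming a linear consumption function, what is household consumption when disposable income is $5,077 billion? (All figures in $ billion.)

C = 4561.6

MPS = ΔS/ΔY = (370 − 0)/(4350 − 2500) = 370/1850 = 0.2
MPC = 1 − MPS = 0.8
Autonomous saving = 0 − 0.2(2500) = -500, so a = 500
C = 500 + 0.8(5077) = 500 + 4061.6 = 4561.6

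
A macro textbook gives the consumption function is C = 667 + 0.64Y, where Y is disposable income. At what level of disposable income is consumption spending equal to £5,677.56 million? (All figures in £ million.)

Y = 7829

667 + 0.64Y = 5677.56
0.64Y = 5010.56, so Y = 5010.56/0.64 = 7829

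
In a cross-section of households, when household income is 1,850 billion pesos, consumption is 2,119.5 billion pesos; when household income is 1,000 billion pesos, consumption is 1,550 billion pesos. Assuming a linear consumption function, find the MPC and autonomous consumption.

MPC = 0.67; a = 880

MPC = ΔC/ΔY = (2119.5 − 1550)/(1850 − 1000) = 569.5/850 = 0.67
a = C − MPC·Y = 1550 − 0.67(1000) = 1550 − 670 = 880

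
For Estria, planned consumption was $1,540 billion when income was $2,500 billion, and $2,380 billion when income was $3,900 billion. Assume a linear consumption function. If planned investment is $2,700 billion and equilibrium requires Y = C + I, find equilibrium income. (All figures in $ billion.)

Y = 6850

MPC = (2380 − 1540)/(3900 − 2500) = 840/1400 = 0.6
a = 1540 − 0.6(2500) = 40
Equilibrium: Y = 40 + 0.6Y + 2700
0.4Y = 2740, so Y = 2740/0.4 = 6850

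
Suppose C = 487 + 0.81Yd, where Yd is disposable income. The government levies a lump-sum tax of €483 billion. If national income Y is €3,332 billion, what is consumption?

C = 2794.69

Yd = Y − T = 3332 − 483 = 2849
C = 487 + 0.81(2849) = 487 + 2307.69 = 2794.69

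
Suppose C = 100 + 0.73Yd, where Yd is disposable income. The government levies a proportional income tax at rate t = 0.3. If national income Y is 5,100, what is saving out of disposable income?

S = 863.9

Yd = (1 − 0.3)(5100) = 0.7(5100) = 3570
C = 100 + 0.73(3570) = 100 + 2606.1 = 2706.1
S = Yd − C = 3570 − 2706.1 = 863.9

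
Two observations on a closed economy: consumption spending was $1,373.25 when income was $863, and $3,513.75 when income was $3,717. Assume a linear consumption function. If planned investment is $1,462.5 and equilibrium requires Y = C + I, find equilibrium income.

MPC = (3513.75 − 1373.25)/(3717 − 863) = 2140.5/2854 = 0.75
a = 1373.25 − 0.75(863) = 726
Equilibrium: Y = 726 + 0.75Y + 1462.5
0.25Y = 2188.5, so Y = 2188.5/0.25 = 8754

Y = 8754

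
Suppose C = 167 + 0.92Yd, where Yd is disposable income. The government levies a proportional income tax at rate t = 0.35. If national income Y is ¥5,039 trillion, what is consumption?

C = 3180.322

Yd = (1 − 0.35)(5039) = 0.65(5039) = 3275.35
C = 167 + 0.92(3275.35) = 167 + 3013.322 = 3180.322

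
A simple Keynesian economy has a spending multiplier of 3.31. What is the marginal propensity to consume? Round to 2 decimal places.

k = 1/(1 − MPC), so 1 − MPC = 1/k = 1/3.31 = 0.3021
MPC = 1 − 0.3021 = 0.70

MPC = 0.70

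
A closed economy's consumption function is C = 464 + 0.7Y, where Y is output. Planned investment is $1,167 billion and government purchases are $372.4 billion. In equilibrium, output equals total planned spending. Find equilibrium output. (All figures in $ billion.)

Y = C + I + G = 464 + 0.7Y + 1167 + 372.4
Y − 0.7Y = 2003.4
0.3Y = 2003.4, so Y = 2003.4/0.3 = 6678

Y = 6678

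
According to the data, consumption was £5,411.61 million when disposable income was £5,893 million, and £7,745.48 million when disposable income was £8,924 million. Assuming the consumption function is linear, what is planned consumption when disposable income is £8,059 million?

MPC = (7745.48 − 5411.61)/(8924 − 5893) = 2333.87/3031 = 0.77
a = 5411.61 − 0.77(5893) = 5411.61 − 4537.61 = 874
C = 874 + 0.77(8059) = 874 + 6205.43 = 7079.43

C = 7079.43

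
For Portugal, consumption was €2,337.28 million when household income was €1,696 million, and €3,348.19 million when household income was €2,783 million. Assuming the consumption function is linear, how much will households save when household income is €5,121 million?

MPC = (3348.19 − 2337.28)/(2783 − 1696) = 1010.91/1087 = 0.93
a = 2337.28 − 0.93(1696) = 2337.28 − 1577.28 = 760
C = 760 + 0.93(5121) = 5522.53
S = 5121 − 5522.53 = -401.53

S = -401.53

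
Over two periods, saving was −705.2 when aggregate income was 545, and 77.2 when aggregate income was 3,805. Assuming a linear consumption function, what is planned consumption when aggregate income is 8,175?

C = 7049

MPS = ΔS/ΔY = (77.2 − (-705.2))/(3805 − 545) = 782.4/3260 = 0.24
MPC = 1 − MPS = 0.76
Autonomous saving = -705.2 − 0.24(545) = -836, so a = 836
C = 836 + 0.76(8175) = 836 + 6213 = 7049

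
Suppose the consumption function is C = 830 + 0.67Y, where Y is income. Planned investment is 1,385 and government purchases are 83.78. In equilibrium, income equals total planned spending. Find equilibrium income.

Y = C + I + G = 830 + 0.67Y + 1385 + 83.78
Y − 0.67Y = 2298.78
0.33Y = 2298.78, so Y = 2298.78/0.33 = 6966

Y = 6966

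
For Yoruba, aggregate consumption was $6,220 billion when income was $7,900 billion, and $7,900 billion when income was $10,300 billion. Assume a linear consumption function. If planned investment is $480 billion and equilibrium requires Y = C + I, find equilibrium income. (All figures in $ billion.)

MPC = (7900 − 6220)/(10300 − 7900) = 1680/2400 = 0.7
a = 6220 − 0.7(7900) = 690
Equilibrium: Y = 690 + 0.7Y + 480
0.3Y = 1170, so Y = 1170/0.3 = 3900

Y = 3900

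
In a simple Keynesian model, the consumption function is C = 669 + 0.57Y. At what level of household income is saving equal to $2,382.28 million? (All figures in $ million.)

Y = 7096

S = Y − C = -669 + 0.43Y
-669 + 0.43Y = 2382.28, so 0.43Y = 3051.28 and Y = 7096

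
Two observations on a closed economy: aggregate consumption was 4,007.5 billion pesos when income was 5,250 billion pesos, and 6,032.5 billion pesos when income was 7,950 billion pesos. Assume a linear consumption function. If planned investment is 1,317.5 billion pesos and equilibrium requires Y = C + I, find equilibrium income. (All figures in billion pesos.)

MPC = (6032.5 − 4007.5)/(7950 − 5250) = 2025/2700 = 0.75
a = 4007.5 − 0.75(5250) = 70
Equilibrium: Y = 70 + 0.75Y + 1317.5
0.25Y = 1387.5, so Y = 1387.5/0.25 = 5550

Y = 5550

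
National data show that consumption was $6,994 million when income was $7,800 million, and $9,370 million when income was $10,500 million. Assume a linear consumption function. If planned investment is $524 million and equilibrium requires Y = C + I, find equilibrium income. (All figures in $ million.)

Y = 5450

MPC = (9370 − 6994)/(10500 − 7800) = 2376/2700 = 0.88
a = 6994 − 0.88(7800) = 130
Equilibrium: Y = 130 + 0.88Y + 524
0.12Y = 654, so Y = 654/0.12 = 5450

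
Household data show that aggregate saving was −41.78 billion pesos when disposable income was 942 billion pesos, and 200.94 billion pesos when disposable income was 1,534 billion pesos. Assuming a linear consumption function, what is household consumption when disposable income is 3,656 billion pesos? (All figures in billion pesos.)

C = 2585.04

MPS = ΔS/ΔY = (200.94 − (-41.78))/(1534 − 942) = 242.72/592 = 0.41
MPC = 1 − MPS = 0.59
Autonomous saving = -41.78 − 0.41(942) = -428, so a = 428
C = 428 + 0.59(3656) = 428 + 2157.04 = 2585.04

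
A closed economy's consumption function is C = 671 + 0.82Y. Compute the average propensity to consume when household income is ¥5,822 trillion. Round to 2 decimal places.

C = 671 + 0.82(5822) = 5445.04
APC = C/Y = 5445.04/5822 = 0.94

APC = 0.94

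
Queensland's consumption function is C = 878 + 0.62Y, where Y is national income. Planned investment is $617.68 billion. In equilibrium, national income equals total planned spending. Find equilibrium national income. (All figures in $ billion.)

Y = 3936

Y = C + I = 878 + 0.62Y + 617.68
Y − 0.62Y = 1495.68
0.38Y = 1495.68, so Y = 1495.68/0.38 = 3936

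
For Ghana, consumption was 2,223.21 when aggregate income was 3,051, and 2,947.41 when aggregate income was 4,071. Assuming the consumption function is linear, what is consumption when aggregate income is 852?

MPC = (2947.41 − 2223.21)/(4071 − 3051) = 724.2/1020 = 0.71
a = 2223.21 − 0.71(3051) = 2223.21 − 2166.21 = 57
C = 57 + 0.71(852) = 57 + 604.92 = 661.92

C = 661.92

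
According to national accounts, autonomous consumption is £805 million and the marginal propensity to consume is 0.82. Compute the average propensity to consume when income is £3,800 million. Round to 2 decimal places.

C = 805 + 0.82(3800) = 3921
APC = C/Y = 3921/3800 = 1.03

APC = 1.03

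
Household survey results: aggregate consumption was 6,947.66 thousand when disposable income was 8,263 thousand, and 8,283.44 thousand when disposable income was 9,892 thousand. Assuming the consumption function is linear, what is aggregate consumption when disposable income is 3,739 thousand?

MPC = (8283.44 − 6947.66)/(9892 − 8263) = 1335.78/1629 = 0.82
a = 6947.66 − 0.82(8263) = 6947.66 − 6775.66 = 172
C = 172 + 0.82(3739) = 172 + 3065.98 = 3237.98

C = 3237.98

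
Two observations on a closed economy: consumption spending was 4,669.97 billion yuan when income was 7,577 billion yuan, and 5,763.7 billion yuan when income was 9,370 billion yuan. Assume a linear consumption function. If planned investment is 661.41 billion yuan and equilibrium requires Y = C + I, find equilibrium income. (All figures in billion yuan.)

MPC = (5763.7 − 4669.97)/(9370 − 7577) = 1093.73/1793 = 0.61
a = 4669.97 − 0.61(7577) = 48
Equilibrium: Y = 48 + 0.61Y + 661.41
0.39Y = 709.41, so Y = 709.41/0.39 = 1819

Y = 1819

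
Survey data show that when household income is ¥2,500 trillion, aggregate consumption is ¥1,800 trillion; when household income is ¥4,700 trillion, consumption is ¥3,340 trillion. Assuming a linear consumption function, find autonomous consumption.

MPC = ΔC/ΔY = (3340 − 1800)/(4700 − 2500) = 1540/2200 = 0.7
a = C − MPC·Y = 1800 − 0.7(2500) = 1800 − 1750 = 50

a = 50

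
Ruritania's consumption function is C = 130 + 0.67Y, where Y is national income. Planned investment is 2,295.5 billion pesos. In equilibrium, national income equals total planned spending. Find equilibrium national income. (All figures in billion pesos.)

Y = 7350

Y = C + I = 130 + 0.67Y + 2295.5
Y − 0.67Y = 2425.5
0.33Y = 2425.5, so Y = 2425.5/0.33 = 7350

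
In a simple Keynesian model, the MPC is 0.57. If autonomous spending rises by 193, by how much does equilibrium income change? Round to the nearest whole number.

The multiplier is 1/(1 − MPC) = 1/0.43.
ΔY = 193/0.43 = 448.84 ≈ 449

ΔY ≈ 449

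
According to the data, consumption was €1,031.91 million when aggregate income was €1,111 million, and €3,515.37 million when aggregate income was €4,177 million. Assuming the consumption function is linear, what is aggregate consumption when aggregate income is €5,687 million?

MPC = (3515.37 − 1031.91)/(4177 − 1111) = 2483.46/3066 = 0.81
a = 1031.91 − 0.81(1111) = 1031.91 − 899.91 = 132
C = 132 + 0.81(5687) = 132 + 4606.47 = 4738.47

C = 4738.47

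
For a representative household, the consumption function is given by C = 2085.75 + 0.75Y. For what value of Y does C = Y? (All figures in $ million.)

At break-even, C = Y: 2085.75 + 0.75Y = Y
0.25Y = 2085.75, so Y = 2085.75/0.25 = 8343

Y = 8343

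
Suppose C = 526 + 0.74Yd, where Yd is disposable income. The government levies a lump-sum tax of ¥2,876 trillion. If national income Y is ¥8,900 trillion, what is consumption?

C = 4983.76

Yd = Y − T = 8900 − 2876 = 6024
C = 526 + 0.74(6024) = 526 + 4457.76 = 4983.76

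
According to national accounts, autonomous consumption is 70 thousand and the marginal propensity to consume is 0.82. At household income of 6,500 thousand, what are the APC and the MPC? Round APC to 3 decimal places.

APC = 0.831; MPC = 0.82

MPC = 0.82 (the slope of the consumption function)
C = 70 + 0.82(6500) = 5400, so APC = 5400/6500 = 0.831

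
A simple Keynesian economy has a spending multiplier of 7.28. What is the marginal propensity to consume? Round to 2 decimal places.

MPC = 0.86

k = 1/(1 − MPC), so 1 − MPC = 1/k = 1/7.28 = 0.1374
MPC = 1 − 0.1374 = 0.86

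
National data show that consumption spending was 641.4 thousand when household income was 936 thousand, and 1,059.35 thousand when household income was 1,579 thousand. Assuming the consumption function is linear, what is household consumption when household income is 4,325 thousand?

C = 2844.25

MPC = (1059.35 − 641.4)/(1579 − 936) = 417.95/643 = 0.65
a = 641.4 − 0.65(936) = 641.4 − 608.4 = 33
C = 33 + 0.65(4325) = 33 + 2811.25 = 2844.25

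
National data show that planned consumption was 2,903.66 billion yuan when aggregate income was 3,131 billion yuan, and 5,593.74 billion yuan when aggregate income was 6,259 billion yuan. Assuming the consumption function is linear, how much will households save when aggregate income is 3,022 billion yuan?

MPC = (5593.74 − 2903.66)/(6259 − 3131) = 2690.08/3128 = 0.86
a = 2903.66 − 0.86(3131) = 2903.66 − 2692.66 = 211
C = 211 + 0.86(3022) = 2809.92
S = 3022 − 2809.92 = 212.08

S = 212.08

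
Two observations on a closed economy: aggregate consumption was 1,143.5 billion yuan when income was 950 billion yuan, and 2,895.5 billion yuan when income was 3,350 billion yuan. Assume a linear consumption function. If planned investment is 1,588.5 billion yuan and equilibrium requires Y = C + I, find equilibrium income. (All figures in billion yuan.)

Y = 7550

MPC = (2895.5 − 1143.5)/(3350 − 950) = 1752/2400 = 0.73
a = 1143.5 − 0.73(950) = 450
Equilibrium: Y = 450 + 0.73Y + 1588.5
0.27Y = 2038.5, so Y = 2038.5/0.27 = 7550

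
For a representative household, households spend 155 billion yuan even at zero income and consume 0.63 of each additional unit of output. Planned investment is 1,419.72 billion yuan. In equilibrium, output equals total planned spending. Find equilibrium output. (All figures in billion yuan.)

Y = 4256

Y = C + I = 155 + 0.63Y + 1419.72
Y − 0.63Y = 1574.72
0.37Y = 1574.72, so Y = 1574.72/0.37 = 4256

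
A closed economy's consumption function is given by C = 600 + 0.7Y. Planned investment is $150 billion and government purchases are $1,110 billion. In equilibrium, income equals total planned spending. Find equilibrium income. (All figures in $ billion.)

Y = C + I + G = 600 + 0.7Y + 150 + 1110
Y − 0.7Y = 1860
0.3Y = 1860, so Y = 1860/0.3 = 6200

Y = 6200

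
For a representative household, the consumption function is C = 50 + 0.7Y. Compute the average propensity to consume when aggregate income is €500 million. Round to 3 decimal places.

APC = 0.800

C = 50 + 0.7(500) = 400
APC = C/Y = 400/500 = 0.800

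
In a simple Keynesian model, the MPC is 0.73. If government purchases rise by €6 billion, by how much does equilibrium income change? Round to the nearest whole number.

The multiplier is 1/(1 − MPC) = 1/0.27.
ΔY = 6/0.27 = 22.22 ≈ 22

ΔY ≈ 22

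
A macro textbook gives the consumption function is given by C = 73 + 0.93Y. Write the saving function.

S = Y − C = Y − (73 + 0.93Y) = -73 + (1 − 0.93)Y

S = -73 + 0.07Y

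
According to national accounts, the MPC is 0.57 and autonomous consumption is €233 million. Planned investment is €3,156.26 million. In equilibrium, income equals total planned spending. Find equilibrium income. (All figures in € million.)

Y = 7882

Y = C + I = 233 + 0.57Y + 3156.26
Y − 0.57Y = 3389.26
0.43Y = 3389.26, so Y = 3389.26/0.43 = 7882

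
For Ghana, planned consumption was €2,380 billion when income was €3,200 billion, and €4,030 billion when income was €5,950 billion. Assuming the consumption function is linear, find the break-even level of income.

MPC = (4030 − 2380)/(5950 − 3200) = 1650/2750 = 0.6
a = 2380 − 0.6(3200) = 2380 − 1920 = 460
Break-even: Y = a/(1−MPC) = 460/0.4 = 1150

Y = 1150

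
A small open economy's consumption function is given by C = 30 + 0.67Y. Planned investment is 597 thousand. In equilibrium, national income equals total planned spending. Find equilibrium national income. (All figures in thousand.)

Y = 1900

Y = C + I = 30 + 0.67Y + 597
Y − 0.67Y = 627
0.33Y = 627, so Y = 627/0.33 = 1900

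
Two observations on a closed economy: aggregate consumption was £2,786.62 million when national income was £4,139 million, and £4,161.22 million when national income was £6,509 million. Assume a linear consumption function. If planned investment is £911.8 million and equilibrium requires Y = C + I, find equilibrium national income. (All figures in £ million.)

MPC = (4161.22 − 2786.62)/(6509 − 4139) = 1374.6/2370 = 0.58
a = 2786.62 − 0.58(4139) = 386
Equilibrium: Y = 386 + 0.58Y + 911.8
0.42Y = 1297.8, so Y = 1297.8/0.42 = 3090

Y = 3090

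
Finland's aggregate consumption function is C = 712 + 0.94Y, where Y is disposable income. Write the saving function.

S = Y − C = Y − (712 + 0.94Y) = -712 + (1 − 0.94)Y

S = -712 + 0.06Y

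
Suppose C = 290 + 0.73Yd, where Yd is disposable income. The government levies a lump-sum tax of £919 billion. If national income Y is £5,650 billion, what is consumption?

C = 3743.63

Yd = Y − T = 5650 − 919 = 4731
C = 290 + 0.73(4731) = 290 + 3453.63 = 3743.63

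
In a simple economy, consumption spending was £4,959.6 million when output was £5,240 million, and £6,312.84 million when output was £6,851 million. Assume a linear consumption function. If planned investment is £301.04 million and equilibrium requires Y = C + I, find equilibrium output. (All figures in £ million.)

Y = 5369

MPC = (6312.84 − 4959.6)/(6851 − 5240) = 1353.24/1611 = 0.84
a = 4959.6 − 0.84(5240) = 558
Equilibrium: Y = 558 + 0.84Y + 301.04
0.16Y = 859.04, so Y = 859.04/0.16 = 5369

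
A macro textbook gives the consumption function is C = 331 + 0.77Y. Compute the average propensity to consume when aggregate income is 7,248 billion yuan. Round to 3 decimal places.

APC = 0.816

C = 331 + 0.77(7248) = 5911.96
APC = C/Y = 5911.96/7248 = 0.816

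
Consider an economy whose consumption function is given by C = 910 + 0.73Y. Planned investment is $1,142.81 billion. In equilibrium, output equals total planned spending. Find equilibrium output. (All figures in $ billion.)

Y = 7603

Y = C + I = 910 + 0.73Y + 1142.81
Y − 0.73Y = 2052.81
0.27Y = 2052.81, so Y = 2052.81/0.27 = 7603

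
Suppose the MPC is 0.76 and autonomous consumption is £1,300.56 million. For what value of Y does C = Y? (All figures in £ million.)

Y = 5419

At break-even, C = Y: 1300.56 + 0.76Y = Y
0.24Y = 1300.56, so Y = 1300.56/0.24 = 5419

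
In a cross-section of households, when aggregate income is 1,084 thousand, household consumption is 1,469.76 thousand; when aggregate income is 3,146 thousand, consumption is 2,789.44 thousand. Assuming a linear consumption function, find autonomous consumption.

a = 776

MPC = ΔC/ΔY = (2789.44 − 1469.76)/(3146 − 1084) = 1319.68/2062 = 0.64
a = C − MPC·Y = 1469.76 − 0.64(1084) = 1469.76 − 693.76 = 776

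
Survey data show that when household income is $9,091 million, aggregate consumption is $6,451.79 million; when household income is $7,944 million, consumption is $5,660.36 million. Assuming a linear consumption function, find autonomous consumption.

a = 179

MPC = ΔC/ΔY = (6451.79 − 5660.36)/(9091 − 7944) = 791.43/1147 = 0.69
a = C − MPC·Y = 5660.36 − 0.69(7944) = 5660.36 − 5481.36 = 179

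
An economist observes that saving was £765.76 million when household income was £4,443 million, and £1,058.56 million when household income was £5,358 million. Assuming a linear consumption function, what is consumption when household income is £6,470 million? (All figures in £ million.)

MPS = ΔS/ΔY = (1058.56 − 765.76)/(5358 − 4443) = 292.8/915 = 0.32
MPC = 1 − MPS = 0.68
Autonomous saving = 765.76 − 0.32(4443) = -656, so a = 656
C = 656 + 0.68(6470) = 656 + 4399.6 = 5055.6

C = 5055.6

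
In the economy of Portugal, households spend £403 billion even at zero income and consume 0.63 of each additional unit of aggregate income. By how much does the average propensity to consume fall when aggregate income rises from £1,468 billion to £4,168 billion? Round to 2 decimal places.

ΔAPC = 0.18

At Y = 1468: C = 403 + 0.63(1468) = 1327.84, APC = 1327.84/1468 = 0.905
At Y = 4168: C = 3028.84, APC = 3028.84/4168 = 0.727
Fall in APC = 0.905 − 0.727 = 0.178 ≈ 0.18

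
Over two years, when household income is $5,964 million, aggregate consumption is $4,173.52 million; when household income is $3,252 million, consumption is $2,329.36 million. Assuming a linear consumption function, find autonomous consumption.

a = 118

MPC = ΔC/ΔY = (4173.52 − 2329.36)/(5964 − 3252) = 1844.16/2712 = 0.68
a = C − MPC·Y = 2329.36 − 0.68(3252) = 2329.36 − 2211.36 = 118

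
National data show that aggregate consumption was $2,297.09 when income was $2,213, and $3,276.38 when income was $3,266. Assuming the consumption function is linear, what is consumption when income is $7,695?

MPC = (3276.38 − 2297.09)/(3266 − 2213) = 979.29/1053 = 0.93
a = 2297.09 − 0.93(2213) = 2297.09 − 2058.09 = 239
C = 239 + 0.93(7695) = 239 + 7156.35 = 7395.35

C = 7395.35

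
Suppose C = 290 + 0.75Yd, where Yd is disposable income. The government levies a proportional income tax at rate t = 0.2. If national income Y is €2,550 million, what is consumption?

C = 1820

Yd = (1 − 0.2)(2550) = 0.8(2550) = 2040
C = 290 + 0.75(2040) = 290 + 1530 = 1820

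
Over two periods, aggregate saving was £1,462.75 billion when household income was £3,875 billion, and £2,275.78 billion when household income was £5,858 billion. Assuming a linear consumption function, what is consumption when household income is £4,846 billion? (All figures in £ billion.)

C = 2985.14

MPS = ΔS/ΔY = (2275.78 − 1462.75)/(5858 − 3875) = 813.03/1983 = 0.41
MPC = 1 − MPS = 0.59
Autonomous saving = 1462.75 − 0.41(3875) = -126, so a = 126
C = 126 + 0.59(4846) = 126 + 2859.14 = 2985.14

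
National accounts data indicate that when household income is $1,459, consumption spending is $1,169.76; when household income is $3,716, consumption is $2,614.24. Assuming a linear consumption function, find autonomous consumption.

MPC = ΔC/ΔY = (2614.24 − 1169.76)/(3716 − 1459) = 1444.48/2257 = 0.64
a = C − MPC·Y = 1169.76 − 0.64(1459) = 1169.76 − 933.76 = 236

a = 236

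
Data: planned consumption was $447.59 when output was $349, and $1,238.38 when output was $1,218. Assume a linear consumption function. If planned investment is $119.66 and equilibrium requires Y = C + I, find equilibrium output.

MPC = (1238.38 − 447.59)/(1218 − 349) = 790.79/869 = 0.91
a = 447.59 − 0.91(349) = 130
Equilibrium: Y = 130 + 0.91Y + 119.66
0.09Y = 249.66, so Y = 249.66/0.09 = 2774

Y = 2774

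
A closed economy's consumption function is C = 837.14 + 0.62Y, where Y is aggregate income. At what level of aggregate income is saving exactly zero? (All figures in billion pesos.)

At break-even, C = Y: 837.14 + 0.62Y = Y
0.38Y = 837.14, so Y = 837.14/0.38 = 2203

Y = 2203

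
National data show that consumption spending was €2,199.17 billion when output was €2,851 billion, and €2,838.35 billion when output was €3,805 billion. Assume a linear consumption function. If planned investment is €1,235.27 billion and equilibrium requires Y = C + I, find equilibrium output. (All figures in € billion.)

MPC = (2838.35 − 2199.17)/(3805 − 2851) = 639.18/954 = 0.67
a = 2199.17 − 0.67(2851) = 289
Equilibrium: Y = 289 + 0.67Y + 1235.27
0.33Y = 1524.27, so Y = 1524.27/0.33 = 4619

Y = 4619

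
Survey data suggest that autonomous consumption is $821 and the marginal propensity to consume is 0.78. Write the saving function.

S = -821 + 0.22Y

S = Y − C = Y − (821 + 0.78Y) = -821 + (1 − 0.78)Y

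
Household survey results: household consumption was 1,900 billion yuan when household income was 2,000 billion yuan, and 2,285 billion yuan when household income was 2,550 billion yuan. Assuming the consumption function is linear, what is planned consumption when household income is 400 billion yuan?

C = 780

MPC = (2285 − 1900)/(2550 − 2000) = 385/550 = 0.7
a = 1900 − 0.7(2000) = 1900 − 1400 = 500
C = 500 + 0.7(400) = 500 + 280 = 780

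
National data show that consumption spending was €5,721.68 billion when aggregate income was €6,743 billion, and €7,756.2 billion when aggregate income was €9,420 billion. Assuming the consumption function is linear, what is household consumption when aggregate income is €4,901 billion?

MPC = (7756.2 − 5721.68)/(9420 − 6743) = 2034.52/2677 = 0.76
a = 5721.68 − 0.76(6743) = 5721.68 − 5124.68 = 597
C = 597 + 0.76(4901) = 597 + 3724.76 = 4321.76

C = 4321.76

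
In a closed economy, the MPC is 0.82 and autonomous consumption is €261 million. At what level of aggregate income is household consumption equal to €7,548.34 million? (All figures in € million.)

261 + 0.82Y = 7548.34
0.82Y = 7287.34, so Y = 7287.34/0.82 = 8887

Y = 8887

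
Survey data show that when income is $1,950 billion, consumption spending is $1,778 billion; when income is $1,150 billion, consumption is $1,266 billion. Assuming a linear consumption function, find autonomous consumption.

a = 530

MPC = ΔC/ΔY = (1778 − 1266)/(1950 − 1150) = 512/800 = 0.64
a = C − MPC·Y = 1266 − 0.64(1150) = 1266 − 736 = 530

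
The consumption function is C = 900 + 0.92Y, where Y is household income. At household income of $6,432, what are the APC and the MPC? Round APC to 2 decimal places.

APC = 1.06; MPC = 0.92

MPC = 0.92 (the slope of the consumption function)
C = 900 + 0.92(6432) = 6817.44, so APC = 6817.44/6432 = 1.06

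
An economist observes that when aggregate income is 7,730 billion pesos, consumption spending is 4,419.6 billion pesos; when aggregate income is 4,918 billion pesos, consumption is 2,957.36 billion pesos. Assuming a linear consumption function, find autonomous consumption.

a = 400

MPC = ΔC/ΔY = (4419.6 − 2957.36)/(7730 − 4918) = 1462.24/2812 = 0.52
a = C − MPC·Y = 2957.36 − 0.52(4918) = 2957.36 − 2557.36 = 400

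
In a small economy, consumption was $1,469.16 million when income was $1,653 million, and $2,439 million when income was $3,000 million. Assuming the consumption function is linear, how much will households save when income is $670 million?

S = -91.4

MPC = (2439 − 1469.16)/(3000 − 1653) = 969.84/1347 = 0.72
a = 1469.16 − 0.72(1653) = 1469.16 − 1190.16 = 279
C = 279 + 0.72(670) = 761.4
S = 670 − 761.4 = -91.4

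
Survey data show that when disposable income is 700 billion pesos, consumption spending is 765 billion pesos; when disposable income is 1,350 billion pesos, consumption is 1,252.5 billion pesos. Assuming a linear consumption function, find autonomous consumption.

a = 240

MPC = ΔC/ΔY = (1252.5 − 765)/(1350 − 700) = 487.5/650 = 0.75
a = C − MPC·Y = 765 − 0.75(700) = 765 − 525 = 240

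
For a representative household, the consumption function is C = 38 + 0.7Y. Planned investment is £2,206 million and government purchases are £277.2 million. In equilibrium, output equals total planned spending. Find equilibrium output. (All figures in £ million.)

Y = C + I + G = 38 + 0.7Y + 2206 + 277.2
Y − 0.7Y = 2521.2
0.3Y = 2521.2, so Y = 2521.2/0.3 = 8404

Y = 8404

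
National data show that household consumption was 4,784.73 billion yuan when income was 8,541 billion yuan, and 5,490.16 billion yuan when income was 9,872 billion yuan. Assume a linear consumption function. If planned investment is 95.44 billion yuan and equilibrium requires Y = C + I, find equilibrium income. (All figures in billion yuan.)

Y = 752

MPC = (5490.16 − 4784.73)/(9872 − 8541) = 705.43/1331 = 0.53
a = 4784.73 − 0.53(8541) = 258
Equilibrium: Y = 258 + 0.53Y + 95.44
0.47Y = 353.44, so Y = 353.44/0.47 = 752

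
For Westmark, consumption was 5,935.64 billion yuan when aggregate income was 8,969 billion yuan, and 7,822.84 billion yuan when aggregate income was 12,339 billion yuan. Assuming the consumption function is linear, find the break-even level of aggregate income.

Y = 2075

MPC = (7822.84 − 5935.64)/(12339 − 8969) = 1887.2/3370 = 0.56
a = 5935.64 − 0.56(8969) = 5935.64 − 5022.64 = 913
Break-even: Y = a/(1−MPC) = 913/0.44 = 2075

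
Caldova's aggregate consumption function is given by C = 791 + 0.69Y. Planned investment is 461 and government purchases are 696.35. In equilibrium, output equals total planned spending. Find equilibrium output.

Y = C + I + G = 791 + 0.69Y + 461 + 696.35
Y − 0.69Y = 1948.35
0.31Y = 1948.35, so Y = 1948.35/0.31 = 6285

Y = 6285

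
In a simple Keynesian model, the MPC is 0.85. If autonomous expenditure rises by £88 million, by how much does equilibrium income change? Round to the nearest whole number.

ΔY ≈ 587

The multiplier is 1/(1 − MPC) = 1/0.15.
ΔY = 88/0.15 = 586.67 ≈ 587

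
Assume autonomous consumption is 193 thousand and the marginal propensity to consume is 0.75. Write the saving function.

S = -193 + 0.25Y

S = Y − C = Y − (193 + 0.75Y) = -193 + (1 − 0.75)Y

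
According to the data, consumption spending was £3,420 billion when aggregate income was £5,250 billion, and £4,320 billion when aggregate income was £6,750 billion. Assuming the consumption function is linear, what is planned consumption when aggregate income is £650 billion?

MPC = (4320 − 3420)/(6750 − 5250) = 900/1500 = 0.6
a = 3420 − 0.6(5250) = 3420 − 3150 = 270
C = 270 + 0.6(650) = 270 + 390 = 660

C = 660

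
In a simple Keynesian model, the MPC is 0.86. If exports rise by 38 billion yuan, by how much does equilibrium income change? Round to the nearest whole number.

ΔY ≈ 271

The multiplier is 1/(1 − MPC) = 1/0.14.
ΔY = 38/0.14 = 271.43 ≈ 271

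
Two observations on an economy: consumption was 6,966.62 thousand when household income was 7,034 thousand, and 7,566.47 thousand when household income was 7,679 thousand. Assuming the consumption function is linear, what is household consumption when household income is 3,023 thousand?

C = 3236.39

MPC = (7566.47 − 6966.62)/(7679 − 7034) = 599.85/645 = 0.93
a = 6966.62 − 0.93(7034) = 6966.62 − 6541.62 = 425
C = 425 + 0.93(3023) = 425 + 2811.39 = 3236.39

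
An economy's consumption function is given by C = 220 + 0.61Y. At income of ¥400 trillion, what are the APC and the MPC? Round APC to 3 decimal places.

APC = 1.160; MPC = 0.61

MPC = 0.61 (the slope of the consumption function)
C = 220 + 0.61(400) = 464, so APC = 464/400 = 1.160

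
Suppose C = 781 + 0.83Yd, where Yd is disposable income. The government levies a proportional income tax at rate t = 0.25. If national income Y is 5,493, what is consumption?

C = 4200.3925

Yd = (1 − 0.25)(5493) = 0.75(5493) = 4119.75
C = 781 + 0.83(4119.75) = 781 + 3419.3925 = 4200.3925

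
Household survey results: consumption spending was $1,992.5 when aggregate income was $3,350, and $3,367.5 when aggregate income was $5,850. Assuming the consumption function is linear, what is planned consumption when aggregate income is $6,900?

C = 3945

MPC = (3367.5 − 1992.5)/(5850 − 3350) = 1375/2500 = 0.55
a = 1992.5 − 0.55(3350) = 1992.5 − 1842.5 = 150
C = 150 + 0.55(6900) = 150 + 3795 = 3945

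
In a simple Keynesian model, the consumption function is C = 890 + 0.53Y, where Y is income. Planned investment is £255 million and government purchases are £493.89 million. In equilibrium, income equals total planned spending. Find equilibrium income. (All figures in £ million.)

Y = C + I + G = 890 + 0.53Y + 255 + 493.89
Y − 0.53Y = 1638.89
0.47Y = 1638.89, so Y = 1638.89/0.47 = 3487

Y = 3487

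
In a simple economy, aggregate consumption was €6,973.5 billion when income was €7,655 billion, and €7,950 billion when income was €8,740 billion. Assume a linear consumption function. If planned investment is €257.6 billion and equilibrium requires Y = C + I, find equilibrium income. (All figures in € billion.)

MPC = (7950 − 6973.5)/(8740 − 7655) = 976.5/1085 = 0.9
a = 6973.5 − 0.9(7655) = 84
Equilibrium: Y = 84 + 0.9Y + 257.6
0.1Y = 341.6, so Y = 341.6/0.1 = 3416

Y = 3416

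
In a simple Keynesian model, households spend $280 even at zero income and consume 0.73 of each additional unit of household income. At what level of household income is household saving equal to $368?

Y = 2400

S = Y − C = -280 + 0.27Y
-280 + 0.27Y = 368, so 0.27Y = 648 and Y = 2400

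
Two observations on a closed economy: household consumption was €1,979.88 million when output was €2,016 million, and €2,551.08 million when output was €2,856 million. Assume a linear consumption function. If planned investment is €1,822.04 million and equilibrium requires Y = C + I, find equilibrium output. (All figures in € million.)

Y = 7597

MPC = (2551.08 − 1979.88)/(2856 − 2016) = 571.2/840 = 0.68
a = 1979.88 − 0.68(2016) = 609
Equilibrium: Y = 609 + 0.68Y + 1822.04
0.32Y = 2431.04, so Y = 2431.04/0.32 = 7597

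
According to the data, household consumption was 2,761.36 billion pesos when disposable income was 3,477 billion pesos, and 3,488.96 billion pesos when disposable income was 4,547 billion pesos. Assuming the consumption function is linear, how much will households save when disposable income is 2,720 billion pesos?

S = 473.4

MPC = (3488.96 − 2761.36)/(4547 − 3477) = 727.6/1070 = 0.68
a = 2761.36 − 0.68(3477) = 2761.36 − 2364.36 = 397
C = 397 + 0.68(2720) = 2246.6
S = 2720 − 2246.6 = 473.4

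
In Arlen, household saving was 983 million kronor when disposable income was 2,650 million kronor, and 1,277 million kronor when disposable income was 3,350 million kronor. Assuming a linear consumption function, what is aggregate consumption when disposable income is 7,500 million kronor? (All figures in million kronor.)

MPS = ΔS/ΔY = (1277 − 983)/(3350 − 2650) = 294/700 = 0.42
MPC = 1 − MPS = 0.58
Autonomous saving = 983 − 0.42(2650) = -130, so a = 130
C = 130 + 0.58(7500) = 130 + 4350 = 4480

C = 4480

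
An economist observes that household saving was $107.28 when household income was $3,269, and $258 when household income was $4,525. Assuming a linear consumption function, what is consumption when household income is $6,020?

MPS = ΔS/ΔY = (258 − 107.28)/(4525 − 3269) = 150.72/1256 = 0.12
MPC = 1 − MPS = 0.88
Autonomous saving = 107.28 − 0.12(3269) = -285, so a = 285
C = 285 + 0.88(6020) = 285 + 5297.6 = 5582.6

C = 5582.6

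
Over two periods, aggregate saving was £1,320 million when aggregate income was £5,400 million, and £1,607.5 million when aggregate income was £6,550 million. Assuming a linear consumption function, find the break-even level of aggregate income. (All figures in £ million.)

Y = 120

MPS = ΔS/ΔY = (1607.5 − 1320)/(6550 − 5400) = 287.5/1150 = 0.25
MPC = 1 − MPS = 0.75
From S(5400) = 1320: −a + 0.25(5400) = 1320, so a = 1350 − 1320 = 30
Break-even (S = 0): Y = a/MPS = 30/0.25 = 120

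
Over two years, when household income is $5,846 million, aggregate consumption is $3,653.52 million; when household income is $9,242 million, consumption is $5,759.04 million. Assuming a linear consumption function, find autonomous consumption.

a = 29

MPC = ΔC/ΔY = (5759.04 − 3653.52)/(9242 − 5846) = 2105.52/3396 = 0.62
a = C − MPC·Y = 3653.52 − 0.62(5846) = 3653.52 − 3624.52 = 29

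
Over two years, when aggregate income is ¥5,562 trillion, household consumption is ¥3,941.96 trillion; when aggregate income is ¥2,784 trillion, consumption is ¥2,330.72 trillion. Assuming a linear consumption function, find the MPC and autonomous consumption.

MPC = 0.58; a = 716

MPC = ΔC/ΔY = (3941.96 − 2330.72)/(5562 − 2784) = 1611.24/2778 = 0.58
a = C − MPC·Y = 2330.72 − 0.58(2784) = 2330.72 − 1614.72 = 716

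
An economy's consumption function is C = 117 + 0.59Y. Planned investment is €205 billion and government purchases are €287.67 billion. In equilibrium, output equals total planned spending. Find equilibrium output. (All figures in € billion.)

Y = C + I + G = 117 + 0.59Y + 205 + 287.67
Y − 0.59Y = 609.67
0.41Y = 609.67, so Y = 609.67/0.41 = 1487

Y = 1487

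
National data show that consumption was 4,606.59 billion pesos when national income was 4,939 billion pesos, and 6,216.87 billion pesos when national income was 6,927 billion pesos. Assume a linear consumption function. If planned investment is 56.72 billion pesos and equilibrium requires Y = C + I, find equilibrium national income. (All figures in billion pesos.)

Y = 3488

MPC = (6216.87 − 4606.59)/(6927 − 4939) = 1610.28/1988 = 0.81
a = 4606.59 − 0.81(4939) = 606
Equilibrium: Y = 606 + 0.81Y + 56.72
0.19Y = 662.72, so Y = 662.72/0.19 = 3488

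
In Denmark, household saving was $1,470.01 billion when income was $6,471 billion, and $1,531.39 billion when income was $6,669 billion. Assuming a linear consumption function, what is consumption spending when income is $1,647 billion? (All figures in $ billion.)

MPS = ΔS/ΔY = (1531.39 − 1470.01)/(6669 − 6471) = 61.38/198 = 0.31
MPC = 1 − MPS = 0.69
Autonomous saving = 1470.01 − 0.31(6471) = -536, so a = 536
C = 536 + 0.69(1647) = 536 + 1136.43 = 1672.43

C = 1672.43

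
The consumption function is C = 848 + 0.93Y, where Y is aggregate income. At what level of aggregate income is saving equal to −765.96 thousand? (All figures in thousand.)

Y = 1172

S = Y − C = -848 + 0.07Y
-848 + 0.07Y = -765.96, so 0.07Y = 82.04 and Y = 1172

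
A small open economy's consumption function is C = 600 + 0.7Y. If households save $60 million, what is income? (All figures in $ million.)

S = Y − C = -600 + 0.3Y
-600 + 0.3Y = 60, so 0.3Y = 660 and Y = 2200

Y = 2200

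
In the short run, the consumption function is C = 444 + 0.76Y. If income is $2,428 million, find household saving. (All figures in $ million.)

S = 138.72

C = 444 + 0.76(2428) = 444 + 1845.28 = 2289.28
S = Y − C = 2428 − 2289.28 = 138.72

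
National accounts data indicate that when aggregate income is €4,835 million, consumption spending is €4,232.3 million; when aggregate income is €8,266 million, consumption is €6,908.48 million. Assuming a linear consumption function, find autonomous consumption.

a = 461

MPC = ΔC/ΔY = (6908.48 − 4232.3)/(8266 − 4835) = 2676.18/3431 = 0.78
a = C − MPC·Y = 4232.3 − 0.78(4835) = 4232.3 − 3771.3 = 461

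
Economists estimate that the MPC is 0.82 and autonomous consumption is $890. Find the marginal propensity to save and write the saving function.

MPS = 1 − MPC = 1 − 0.82 = 0.18
S = Y − C = -890 + 0.18Y

MPS = 0.18; S = -890 + 0.18Y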